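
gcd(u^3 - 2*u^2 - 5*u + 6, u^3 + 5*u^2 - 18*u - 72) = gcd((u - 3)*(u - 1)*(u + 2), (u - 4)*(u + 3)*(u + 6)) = 1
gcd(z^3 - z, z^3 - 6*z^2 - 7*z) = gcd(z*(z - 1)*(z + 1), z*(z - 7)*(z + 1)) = z^2 + z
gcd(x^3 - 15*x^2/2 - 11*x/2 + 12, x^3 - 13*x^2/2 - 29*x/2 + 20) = x^2 - 9*x + 8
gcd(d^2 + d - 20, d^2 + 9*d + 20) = d + 5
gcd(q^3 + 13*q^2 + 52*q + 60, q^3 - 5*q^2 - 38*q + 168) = q + 6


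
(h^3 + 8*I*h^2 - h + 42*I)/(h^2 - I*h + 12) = (h^2 + 5*I*h + 14)/(h - 4*I)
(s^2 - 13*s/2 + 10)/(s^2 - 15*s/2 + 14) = (2*s - 5)/(2*s - 7)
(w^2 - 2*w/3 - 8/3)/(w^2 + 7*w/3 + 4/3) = (w - 2)/(w + 1)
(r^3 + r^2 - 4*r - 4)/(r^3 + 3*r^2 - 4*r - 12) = (r + 1)/(r + 3)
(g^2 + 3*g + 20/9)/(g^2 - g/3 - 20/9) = (3*g + 5)/(3*g - 5)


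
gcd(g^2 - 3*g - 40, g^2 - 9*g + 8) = g - 8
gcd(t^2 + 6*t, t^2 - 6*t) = t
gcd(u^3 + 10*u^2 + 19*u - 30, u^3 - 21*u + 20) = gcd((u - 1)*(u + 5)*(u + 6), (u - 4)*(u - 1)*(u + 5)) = u^2 + 4*u - 5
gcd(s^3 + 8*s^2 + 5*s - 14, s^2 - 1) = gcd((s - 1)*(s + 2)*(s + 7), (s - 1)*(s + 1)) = s - 1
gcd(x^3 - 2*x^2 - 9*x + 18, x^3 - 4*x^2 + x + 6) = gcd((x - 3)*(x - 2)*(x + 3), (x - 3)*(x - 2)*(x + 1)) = x^2 - 5*x + 6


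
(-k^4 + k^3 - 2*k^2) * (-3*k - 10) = 3*k^5 + 7*k^4 - 4*k^3 + 20*k^2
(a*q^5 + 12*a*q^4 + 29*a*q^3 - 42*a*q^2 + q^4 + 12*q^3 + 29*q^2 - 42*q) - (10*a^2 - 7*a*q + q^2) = -10*a^2 + a*q^5 + 12*a*q^4 + 29*a*q^3 - 42*a*q^2 + 7*a*q + q^4 + 12*q^3 + 28*q^2 - 42*q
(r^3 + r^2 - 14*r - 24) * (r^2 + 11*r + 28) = r^5 + 12*r^4 + 25*r^3 - 150*r^2 - 656*r - 672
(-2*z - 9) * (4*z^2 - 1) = -8*z^3 - 36*z^2 + 2*z + 9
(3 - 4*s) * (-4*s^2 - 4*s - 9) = 16*s^3 + 4*s^2 + 24*s - 27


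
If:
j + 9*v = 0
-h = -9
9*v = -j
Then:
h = 9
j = -9*v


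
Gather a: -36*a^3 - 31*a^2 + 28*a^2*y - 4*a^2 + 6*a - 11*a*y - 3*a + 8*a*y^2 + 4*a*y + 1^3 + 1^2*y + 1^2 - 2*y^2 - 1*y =-36*a^3 + a^2*(28*y - 35) + a*(8*y^2 - 7*y + 3) - 2*y^2 + 2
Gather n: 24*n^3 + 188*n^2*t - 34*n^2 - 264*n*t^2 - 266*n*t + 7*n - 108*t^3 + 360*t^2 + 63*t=24*n^3 + n^2*(188*t - 34) + n*(-264*t^2 - 266*t + 7) - 108*t^3 + 360*t^2 + 63*t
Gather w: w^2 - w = w^2 - w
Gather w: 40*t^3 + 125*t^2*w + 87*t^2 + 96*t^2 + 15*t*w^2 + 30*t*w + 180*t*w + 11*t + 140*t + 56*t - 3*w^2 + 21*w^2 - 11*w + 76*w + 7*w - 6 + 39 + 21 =40*t^3 + 183*t^2 + 207*t + w^2*(15*t + 18) + w*(125*t^2 + 210*t + 72) + 54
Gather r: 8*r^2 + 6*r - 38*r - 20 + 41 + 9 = 8*r^2 - 32*r + 30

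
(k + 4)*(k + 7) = k^2 + 11*k + 28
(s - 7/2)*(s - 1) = s^2 - 9*s/2 + 7/2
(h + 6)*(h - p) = h^2 - h*p + 6*h - 6*p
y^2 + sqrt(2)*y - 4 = (y - sqrt(2))*(y + 2*sqrt(2))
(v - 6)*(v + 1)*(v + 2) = v^3 - 3*v^2 - 16*v - 12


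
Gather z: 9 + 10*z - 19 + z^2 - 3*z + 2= z^2 + 7*z - 8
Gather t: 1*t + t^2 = t^2 + t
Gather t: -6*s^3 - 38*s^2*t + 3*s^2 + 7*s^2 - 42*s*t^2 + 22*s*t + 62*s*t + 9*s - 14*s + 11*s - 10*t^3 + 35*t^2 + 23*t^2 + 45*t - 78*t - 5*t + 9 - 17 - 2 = -6*s^3 + 10*s^2 + 6*s - 10*t^3 + t^2*(58 - 42*s) + t*(-38*s^2 + 84*s - 38) - 10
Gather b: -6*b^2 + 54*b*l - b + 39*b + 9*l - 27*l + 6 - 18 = -6*b^2 + b*(54*l + 38) - 18*l - 12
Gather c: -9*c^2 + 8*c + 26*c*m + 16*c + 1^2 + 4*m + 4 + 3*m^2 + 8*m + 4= -9*c^2 + c*(26*m + 24) + 3*m^2 + 12*m + 9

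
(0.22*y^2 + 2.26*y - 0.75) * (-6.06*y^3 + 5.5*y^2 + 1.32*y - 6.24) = -1.3332*y^5 - 12.4856*y^4 + 17.2654*y^3 - 2.5146*y^2 - 15.0924*y + 4.68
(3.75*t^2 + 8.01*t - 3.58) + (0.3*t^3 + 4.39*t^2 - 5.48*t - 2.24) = 0.3*t^3 + 8.14*t^2 + 2.53*t - 5.82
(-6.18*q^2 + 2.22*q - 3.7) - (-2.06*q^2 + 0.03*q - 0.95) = -4.12*q^2 + 2.19*q - 2.75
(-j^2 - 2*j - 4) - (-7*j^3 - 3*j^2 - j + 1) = 7*j^3 + 2*j^2 - j - 5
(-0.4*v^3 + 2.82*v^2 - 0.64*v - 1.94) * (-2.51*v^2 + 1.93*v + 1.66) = 1.004*v^5 - 7.8502*v^4 + 6.385*v^3 + 8.3154*v^2 - 4.8066*v - 3.2204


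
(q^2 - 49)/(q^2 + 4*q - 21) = (q - 7)/(q - 3)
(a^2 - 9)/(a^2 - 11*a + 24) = (a + 3)/(a - 8)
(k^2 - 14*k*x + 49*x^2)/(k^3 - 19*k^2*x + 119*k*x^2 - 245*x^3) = 1/(k - 5*x)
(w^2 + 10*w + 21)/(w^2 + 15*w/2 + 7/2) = 2*(w + 3)/(2*w + 1)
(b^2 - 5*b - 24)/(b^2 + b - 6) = (b - 8)/(b - 2)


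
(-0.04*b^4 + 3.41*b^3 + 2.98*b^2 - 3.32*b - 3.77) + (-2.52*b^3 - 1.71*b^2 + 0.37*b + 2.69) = -0.04*b^4 + 0.89*b^3 + 1.27*b^2 - 2.95*b - 1.08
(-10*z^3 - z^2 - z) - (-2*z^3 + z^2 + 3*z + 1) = -8*z^3 - 2*z^2 - 4*z - 1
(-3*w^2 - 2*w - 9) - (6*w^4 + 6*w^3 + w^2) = -6*w^4 - 6*w^3 - 4*w^2 - 2*w - 9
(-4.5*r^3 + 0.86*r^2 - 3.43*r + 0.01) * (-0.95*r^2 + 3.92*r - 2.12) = 4.275*r^5 - 18.457*r^4 + 16.1697*r^3 - 15.2783*r^2 + 7.3108*r - 0.0212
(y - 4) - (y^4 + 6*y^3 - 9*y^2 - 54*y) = -y^4 - 6*y^3 + 9*y^2 + 55*y - 4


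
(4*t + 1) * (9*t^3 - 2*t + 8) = 36*t^4 + 9*t^3 - 8*t^2 + 30*t + 8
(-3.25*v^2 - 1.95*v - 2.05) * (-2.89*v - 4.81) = 9.3925*v^3 + 21.268*v^2 + 15.304*v + 9.8605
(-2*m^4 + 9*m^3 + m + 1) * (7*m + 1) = -14*m^5 + 61*m^4 + 9*m^3 + 7*m^2 + 8*m + 1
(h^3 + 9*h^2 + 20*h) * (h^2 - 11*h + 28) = h^5 - 2*h^4 - 51*h^3 + 32*h^2 + 560*h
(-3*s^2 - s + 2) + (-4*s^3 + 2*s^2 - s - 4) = -4*s^3 - s^2 - 2*s - 2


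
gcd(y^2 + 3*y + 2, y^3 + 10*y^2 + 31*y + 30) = y + 2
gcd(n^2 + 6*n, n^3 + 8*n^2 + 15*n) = n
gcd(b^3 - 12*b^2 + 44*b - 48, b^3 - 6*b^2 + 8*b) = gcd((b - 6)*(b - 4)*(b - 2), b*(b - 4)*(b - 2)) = b^2 - 6*b + 8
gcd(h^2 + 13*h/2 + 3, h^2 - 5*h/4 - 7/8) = h + 1/2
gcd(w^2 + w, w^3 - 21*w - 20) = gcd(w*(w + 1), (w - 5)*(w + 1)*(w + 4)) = w + 1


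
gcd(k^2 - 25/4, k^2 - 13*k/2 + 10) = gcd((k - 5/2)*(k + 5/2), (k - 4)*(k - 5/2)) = k - 5/2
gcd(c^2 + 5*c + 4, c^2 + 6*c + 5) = c + 1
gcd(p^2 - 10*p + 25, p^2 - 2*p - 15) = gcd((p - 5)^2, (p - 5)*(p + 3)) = p - 5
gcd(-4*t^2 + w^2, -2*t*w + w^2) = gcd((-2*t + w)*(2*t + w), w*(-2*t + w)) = 2*t - w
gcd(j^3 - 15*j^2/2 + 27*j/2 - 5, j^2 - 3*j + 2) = j - 2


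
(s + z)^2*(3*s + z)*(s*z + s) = 3*s^4*z + 3*s^4 + 7*s^3*z^2 + 7*s^3*z + 5*s^2*z^3 + 5*s^2*z^2 + s*z^4 + s*z^3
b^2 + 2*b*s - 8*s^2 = (b - 2*s)*(b + 4*s)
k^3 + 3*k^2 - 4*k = k*(k - 1)*(k + 4)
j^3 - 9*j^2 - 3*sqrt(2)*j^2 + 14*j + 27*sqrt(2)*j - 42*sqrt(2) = (j - 7)*(j - 2)*(j - 3*sqrt(2))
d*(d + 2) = d^2 + 2*d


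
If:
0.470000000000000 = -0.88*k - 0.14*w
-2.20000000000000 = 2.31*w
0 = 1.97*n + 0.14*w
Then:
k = -0.38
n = 0.07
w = -0.95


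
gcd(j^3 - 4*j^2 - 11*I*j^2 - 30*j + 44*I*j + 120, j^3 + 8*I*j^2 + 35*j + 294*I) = j - 6*I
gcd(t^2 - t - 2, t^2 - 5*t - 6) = t + 1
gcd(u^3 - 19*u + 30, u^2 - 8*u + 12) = u - 2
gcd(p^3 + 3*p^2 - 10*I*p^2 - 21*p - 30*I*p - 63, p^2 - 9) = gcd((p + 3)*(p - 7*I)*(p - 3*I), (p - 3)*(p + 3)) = p + 3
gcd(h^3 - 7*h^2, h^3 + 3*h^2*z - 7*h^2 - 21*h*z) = h^2 - 7*h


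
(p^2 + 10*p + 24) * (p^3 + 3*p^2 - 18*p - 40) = p^5 + 13*p^4 + 36*p^3 - 148*p^2 - 832*p - 960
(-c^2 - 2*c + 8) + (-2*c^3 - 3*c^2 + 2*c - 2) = -2*c^3 - 4*c^2 + 6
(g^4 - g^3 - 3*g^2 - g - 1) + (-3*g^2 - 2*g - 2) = g^4 - g^3 - 6*g^2 - 3*g - 3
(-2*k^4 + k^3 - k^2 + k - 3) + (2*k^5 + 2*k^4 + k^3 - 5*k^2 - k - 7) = 2*k^5 + 2*k^3 - 6*k^2 - 10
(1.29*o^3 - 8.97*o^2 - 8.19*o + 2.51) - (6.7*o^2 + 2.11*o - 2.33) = 1.29*o^3 - 15.67*o^2 - 10.3*o + 4.84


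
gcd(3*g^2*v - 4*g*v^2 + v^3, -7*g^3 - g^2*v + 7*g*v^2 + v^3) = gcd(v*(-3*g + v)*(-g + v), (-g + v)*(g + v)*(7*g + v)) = -g + v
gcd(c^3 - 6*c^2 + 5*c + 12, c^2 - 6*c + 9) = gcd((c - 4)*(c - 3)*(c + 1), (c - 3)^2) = c - 3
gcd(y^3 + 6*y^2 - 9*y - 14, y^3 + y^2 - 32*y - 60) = 1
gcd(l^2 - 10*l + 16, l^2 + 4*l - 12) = l - 2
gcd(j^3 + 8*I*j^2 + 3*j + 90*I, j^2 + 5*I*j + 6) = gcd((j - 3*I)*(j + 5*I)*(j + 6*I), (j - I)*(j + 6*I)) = j + 6*I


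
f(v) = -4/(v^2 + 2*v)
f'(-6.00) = -0.07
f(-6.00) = -0.17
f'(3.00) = 0.14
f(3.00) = -0.27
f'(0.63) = 4.75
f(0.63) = -2.41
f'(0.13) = 117.90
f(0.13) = -14.45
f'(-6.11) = -0.06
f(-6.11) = -0.16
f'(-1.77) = -37.17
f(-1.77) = 9.83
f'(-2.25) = -31.60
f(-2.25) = -7.11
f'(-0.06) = 555.02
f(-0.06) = 34.36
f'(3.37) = 0.11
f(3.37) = -0.22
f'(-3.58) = -0.65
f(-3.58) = -0.71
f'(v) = -4*(-2*v - 2)/(v^2 + 2*v)^2 = 8*(v + 1)/(v^2*(v + 2)^2)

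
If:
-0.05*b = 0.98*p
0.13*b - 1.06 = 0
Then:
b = 8.15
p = -0.42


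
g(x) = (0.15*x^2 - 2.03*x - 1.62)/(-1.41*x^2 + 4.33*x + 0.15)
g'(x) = (0.3*x - 2.03)/(-1.41*x^2 + 4.33*x + 0.15) + (2.82*x - 4.33)*(0.15*x^2 - 2.03*x - 1.62)/(-1.41*x^2 + 4.33*x + 0.15)^2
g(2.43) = -2.42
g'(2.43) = -3.15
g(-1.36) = -0.17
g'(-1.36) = 0.13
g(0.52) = -1.30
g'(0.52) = 0.92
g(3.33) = 6.30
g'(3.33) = -28.92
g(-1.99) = -0.21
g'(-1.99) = 0.04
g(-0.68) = 0.05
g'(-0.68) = 0.74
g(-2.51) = -0.23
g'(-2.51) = 0.01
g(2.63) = -3.32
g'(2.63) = -6.43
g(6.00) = 0.34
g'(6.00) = -0.16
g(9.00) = 0.10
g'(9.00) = -0.04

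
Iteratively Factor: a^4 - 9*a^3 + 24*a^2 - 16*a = (a)*(a^3 - 9*a^2 + 24*a - 16) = a*(a - 4)*(a^2 - 5*a + 4) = a*(a - 4)^2*(a - 1)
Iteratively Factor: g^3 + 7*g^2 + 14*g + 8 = (g + 4)*(g^2 + 3*g + 2) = (g + 2)*(g + 4)*(g + 1)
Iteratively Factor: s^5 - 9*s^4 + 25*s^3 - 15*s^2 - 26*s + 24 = (s - 4)*(s^4 - 5*s^3 + 5*s^2 + 5*s - 6) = (s - 4)*(s - 1)*(s^3 - 4*s^2 + s + 6) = (s - 4)*(s - 1)*(s + 1)*(s^2 - 5*s + 6) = (s - 4)*(s - 2)*(s - 1)*(s + 1)*(s - 3)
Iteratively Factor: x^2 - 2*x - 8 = (x - 4)*(x + 2)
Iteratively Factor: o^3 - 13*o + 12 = (o + 4)*(o^2 - 4*o + 3) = (o - 3)*(o + 4)*(o - 1)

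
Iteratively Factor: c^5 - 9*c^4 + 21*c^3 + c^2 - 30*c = (c - 2)*(c^4 - 7*c^3 + 7*c^2 + 15*c) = (c - 2)*(c + 1)*(c^3 - 8*c^2 + 15*c) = c*(c - 2)*(c + 1)*(c^2 - 8*c + 15) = c*(c - 5)*(c - 2)*(c + 1)*(c - 3)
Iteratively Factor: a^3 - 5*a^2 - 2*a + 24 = (a - 3)*(a^2 - 2*a - 8) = (a - 3)*(a + 2)*(a - 4)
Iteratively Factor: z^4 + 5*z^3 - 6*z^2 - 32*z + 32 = (z + 4)*(z^3 + z^2 - 10*z + 8) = (z - 2)*(z + 4)*(z^2 + 3*z - 4) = (z - 2)*(z - 1)*(z + 4)*(z + 4)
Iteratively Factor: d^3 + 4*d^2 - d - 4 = (d + 1)*(d^2 + 3*d - 4) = (d - 1)*(d + 1)*(d + 4)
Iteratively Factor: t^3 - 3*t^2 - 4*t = (t + 1)*(t^2 - 4*t) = (t - 4)*(t + 1)*(t)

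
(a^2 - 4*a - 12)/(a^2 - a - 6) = (a - 6)/(a - 3)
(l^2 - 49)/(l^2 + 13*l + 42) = (l - 7)/(l + 6)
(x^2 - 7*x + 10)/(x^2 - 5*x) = (x - 2)/x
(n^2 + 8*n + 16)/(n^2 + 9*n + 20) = (n + 4)/(n + 5)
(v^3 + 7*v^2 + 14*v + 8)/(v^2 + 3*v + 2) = v + 4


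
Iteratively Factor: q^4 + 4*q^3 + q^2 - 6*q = (q - 1)*(q^3 + 5*q^2 + 6*q) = (q - 1)*(q + 3)*(q^2 + 2*q) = (q - 1)*(q + 2)*(q + 3)*(q)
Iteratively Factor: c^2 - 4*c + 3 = (c - 1)*(c - 3)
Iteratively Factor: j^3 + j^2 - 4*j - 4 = (j + 1)*(j^2 - 4) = (j + 1)*(j + 2)*(j - 2)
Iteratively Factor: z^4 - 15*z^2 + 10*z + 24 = (z - 2)*(z^3 + 2*z^2 - 11*z - 12) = (z - 2)*(z + 4)*(z^2 - 2*z - 3) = (z - 3)*(z - 2)*(z + 4)*(z + 1)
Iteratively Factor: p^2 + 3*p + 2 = (p + 2)*(p + 1)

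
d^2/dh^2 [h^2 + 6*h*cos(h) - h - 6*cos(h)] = -6*h*cos(h) - 12*sin(h) + 6*cos(h) + 2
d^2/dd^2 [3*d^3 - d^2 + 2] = 18*d - 2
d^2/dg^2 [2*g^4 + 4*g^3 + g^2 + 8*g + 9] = 24*g^2 + 24*g + 2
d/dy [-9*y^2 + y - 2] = 1 - 18*y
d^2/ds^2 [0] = 0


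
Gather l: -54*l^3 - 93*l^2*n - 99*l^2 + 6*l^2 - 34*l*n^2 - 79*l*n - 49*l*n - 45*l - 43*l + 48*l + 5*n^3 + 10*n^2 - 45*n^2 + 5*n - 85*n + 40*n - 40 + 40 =-54*l^3 + l^2*(-93*n - 93) + l*(-34*n^2 - 128*n - 40) + 5*n^3 - 35*n^2 - 40*n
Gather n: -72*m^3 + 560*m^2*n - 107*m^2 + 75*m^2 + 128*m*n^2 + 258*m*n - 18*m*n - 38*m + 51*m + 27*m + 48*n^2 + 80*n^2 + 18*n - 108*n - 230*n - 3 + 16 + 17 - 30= -72*m^3 - 32*m^2 + 40*m + n^2*(128*m + 128) + n*(560*m^2 + 240*m - 320)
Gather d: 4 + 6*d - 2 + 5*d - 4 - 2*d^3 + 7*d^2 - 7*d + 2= -2*d^3 + 7*d^2 + 4*d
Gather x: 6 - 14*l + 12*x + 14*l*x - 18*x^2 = -14*l - 18*x^2 + x*(14*l + 12) + 6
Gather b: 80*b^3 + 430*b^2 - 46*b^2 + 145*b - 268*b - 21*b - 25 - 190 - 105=80*b^3 + 384*b^2 - 144*b - 320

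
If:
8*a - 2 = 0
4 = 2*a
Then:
No Solution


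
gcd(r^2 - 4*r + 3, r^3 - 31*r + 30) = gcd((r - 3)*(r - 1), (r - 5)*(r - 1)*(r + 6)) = r - 1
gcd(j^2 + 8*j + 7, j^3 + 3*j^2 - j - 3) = j + 1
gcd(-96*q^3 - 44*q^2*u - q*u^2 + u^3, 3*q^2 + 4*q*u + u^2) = 3*q + u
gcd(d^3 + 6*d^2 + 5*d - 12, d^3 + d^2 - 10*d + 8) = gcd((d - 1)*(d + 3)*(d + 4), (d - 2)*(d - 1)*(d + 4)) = d^2 + 3*d - 4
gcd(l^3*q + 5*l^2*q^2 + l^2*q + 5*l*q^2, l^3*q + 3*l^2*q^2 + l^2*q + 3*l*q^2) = l^2*q + l*q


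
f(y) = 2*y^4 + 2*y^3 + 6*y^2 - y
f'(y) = 8*y^3 + 6*y^2 + 12*y - 1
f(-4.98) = 1136.89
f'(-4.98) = -900.01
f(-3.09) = 183.70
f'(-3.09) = -216.82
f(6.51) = 4391.71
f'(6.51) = 2538.56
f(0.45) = 1.03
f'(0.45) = 6.34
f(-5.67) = 1901.10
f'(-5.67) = -1334.42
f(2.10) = 81.78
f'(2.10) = 124.75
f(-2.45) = 81.11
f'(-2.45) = -112.03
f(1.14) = 13.00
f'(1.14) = 32.33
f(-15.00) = 95865.00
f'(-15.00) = -25831.00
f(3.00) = 267.00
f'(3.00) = 305.00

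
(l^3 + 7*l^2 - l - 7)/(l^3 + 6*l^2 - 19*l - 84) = (l^2 - 1)/(l^2 - l - 12)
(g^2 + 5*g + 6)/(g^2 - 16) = (g^2 + 5*g + 6)/(g^2 - 16)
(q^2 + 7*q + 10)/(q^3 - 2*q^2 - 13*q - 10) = (q + 5)/(q^2 - 4*q - 5)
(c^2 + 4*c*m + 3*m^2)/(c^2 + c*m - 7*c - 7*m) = (c + 3*m)/(c - 7)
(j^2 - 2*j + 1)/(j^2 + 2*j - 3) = (j - 1)/(j + 3)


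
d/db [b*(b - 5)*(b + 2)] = 3*b^2 - 6*b - 10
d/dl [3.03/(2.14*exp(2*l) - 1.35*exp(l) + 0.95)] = (4.0905 - 12.9684*exp(l))*exp(l)/(2.14*exp(2*l) - 1.35*exp(l) + 0.95)^2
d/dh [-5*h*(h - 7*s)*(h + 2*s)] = -15*h^2 + 50*h*s + 70*s^2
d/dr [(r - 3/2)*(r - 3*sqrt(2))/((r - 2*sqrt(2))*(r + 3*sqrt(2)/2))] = (3*r^2 + 5*sqrt(2)*r^2 - 18*sqrt(2)*r - 24*r + 27 + 36*sqrt(2))/(2*r^4 - 2*sqrt(2)*r^3 - 23*r^2 + 12*sqrt(2)*r + 72)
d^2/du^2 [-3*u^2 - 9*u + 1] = -6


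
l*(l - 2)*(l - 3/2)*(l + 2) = l^4 - 3*l^3/2 - 4*l^2 + 6*l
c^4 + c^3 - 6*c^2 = c^2*(c - 2)*(c + 3)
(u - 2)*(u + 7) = u^2 + 5*u - 14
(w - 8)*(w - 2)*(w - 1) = w^3 - 11*w^2 + 26*w - 16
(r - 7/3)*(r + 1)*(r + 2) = r^3 + 2*r^2/3 - 5*r - 14/3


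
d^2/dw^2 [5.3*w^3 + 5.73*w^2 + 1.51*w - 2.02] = 31.8*w + 11.46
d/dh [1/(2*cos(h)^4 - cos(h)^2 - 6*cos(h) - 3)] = 2*(2*cos(h) + cos(3*h) - 3)*sin(h)/(-2*cos(h)^4 + cos(h)^2 + 6*cos(h) + 3)^2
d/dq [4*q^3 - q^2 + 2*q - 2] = 12*q^2 - 2*q + 2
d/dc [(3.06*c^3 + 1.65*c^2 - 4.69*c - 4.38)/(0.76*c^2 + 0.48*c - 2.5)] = (2.3256*c^4 + 2.9376*c^3 - 18.5936*c^2 - 1.5924*c + 13.8274)/(0.5776*c^4 + 0.7296*c^3 - 3.5696*c^2 - 2.4*c + 6.25)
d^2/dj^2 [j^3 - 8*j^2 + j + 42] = 6*j - 16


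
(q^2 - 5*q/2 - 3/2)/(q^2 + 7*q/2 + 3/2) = (q - 3)/(q + 3)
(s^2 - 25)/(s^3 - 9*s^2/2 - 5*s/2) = 2*(s + 5)/(s*(2*s + 1))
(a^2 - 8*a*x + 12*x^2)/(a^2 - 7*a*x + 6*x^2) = (-a + 2*x)/(-a + x)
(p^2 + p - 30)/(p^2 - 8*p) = (p^2 + p - 30)/(p*(p - 8))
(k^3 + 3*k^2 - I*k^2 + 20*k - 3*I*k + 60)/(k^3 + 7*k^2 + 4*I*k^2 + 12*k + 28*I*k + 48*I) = (k - 5*I)/(k + 4)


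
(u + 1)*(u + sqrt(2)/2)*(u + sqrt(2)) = u^3 + u^2 + 3*sqrt(2)*u^2/2 + u + 3*sqrt(2)*u/2 + 1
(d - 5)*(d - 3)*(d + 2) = d^3 - 6*d^2 - d + 30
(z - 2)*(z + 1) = z^2 - z - 2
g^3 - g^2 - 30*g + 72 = (g - 4)*(g - 3)*(g + 6)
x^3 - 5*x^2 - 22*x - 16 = (x - 8)*(x + 1)*(x + 2)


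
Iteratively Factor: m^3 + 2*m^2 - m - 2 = (m - 1)*(m^2 + 3*m + 2) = (m - 1)*(m + 2)*(m + 1)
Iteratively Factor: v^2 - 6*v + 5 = (v - 5)*(v - 1)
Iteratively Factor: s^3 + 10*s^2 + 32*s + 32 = (s + 2)*(s^2 + 8*s + 16) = (s + 2)*(s + 4)*(s + 4)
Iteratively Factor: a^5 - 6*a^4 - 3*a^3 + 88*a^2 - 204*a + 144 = (a - 3)*(a^4 - 3*a^3 - 12*a^2 + 52*a - 48) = (a - 3)^2*(a^3 - 12*a + 16) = (a - 3)^2*(a + 4)*(a^2 - 4*a + 4) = (a - 3)^2*(a - 2)*(a + 4)*(a - 2)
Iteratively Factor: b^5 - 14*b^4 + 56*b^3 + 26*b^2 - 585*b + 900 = (b - 3)*(b^4 - 11*b^3 + 23*b^2 + 95*b - 300) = (b - 3)*(b + 3)*(b^3 - 14*b^2 + 65*b - 100) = (b - 5)*(b - 3)*(b + 3)*(b^2 - 9*b + 20) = (b - 5)^2*(b - 3)*(b + 3)*(b - 4)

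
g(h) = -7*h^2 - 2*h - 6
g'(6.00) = -86.00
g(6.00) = -270.00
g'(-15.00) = 208.00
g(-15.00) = -1551.00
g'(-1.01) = 12.14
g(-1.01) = -11.12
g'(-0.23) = 1.22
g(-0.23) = -5.91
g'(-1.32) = 16.48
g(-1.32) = -15.56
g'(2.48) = -36.72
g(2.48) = -54.01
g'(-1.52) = 19.28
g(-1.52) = -19.13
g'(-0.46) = 4.44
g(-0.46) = -6.56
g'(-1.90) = 24.60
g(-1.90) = -27.47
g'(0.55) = -9.70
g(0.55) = -9.22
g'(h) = -14*h - 2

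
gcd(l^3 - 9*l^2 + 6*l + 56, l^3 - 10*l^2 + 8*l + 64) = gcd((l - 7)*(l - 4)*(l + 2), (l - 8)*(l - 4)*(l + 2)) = l^2 - 2*l - 8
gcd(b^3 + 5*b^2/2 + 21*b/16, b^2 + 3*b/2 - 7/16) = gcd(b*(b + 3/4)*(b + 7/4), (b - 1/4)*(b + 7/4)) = b + 7/4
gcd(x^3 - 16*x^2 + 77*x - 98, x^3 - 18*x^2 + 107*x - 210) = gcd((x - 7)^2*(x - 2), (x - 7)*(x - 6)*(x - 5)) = x - 7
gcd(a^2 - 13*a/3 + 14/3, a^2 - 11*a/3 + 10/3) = a - 2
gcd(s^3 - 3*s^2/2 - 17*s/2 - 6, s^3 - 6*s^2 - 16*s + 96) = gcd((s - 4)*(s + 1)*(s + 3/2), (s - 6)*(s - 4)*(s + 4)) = s - 4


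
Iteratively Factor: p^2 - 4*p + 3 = (p - 1)*(p - 3)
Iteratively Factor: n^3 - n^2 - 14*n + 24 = (n - 3)*(n^2 + 2*n - 8) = (n - 3)*(n + 4)*(n - 2)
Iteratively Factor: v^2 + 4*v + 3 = (v + 3)*(v + 1)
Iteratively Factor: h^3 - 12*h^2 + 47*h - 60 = (h - 4)*(h^2 - 8*h + 15) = (h - 5)*(h - 4)*(h - 3)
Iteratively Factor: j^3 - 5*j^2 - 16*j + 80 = (j + 4)*(j^2 - 9*j + 20) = (j - 5)*(j + 4)*(j - 4)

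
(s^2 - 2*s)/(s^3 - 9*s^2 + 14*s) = 1/(s - 7)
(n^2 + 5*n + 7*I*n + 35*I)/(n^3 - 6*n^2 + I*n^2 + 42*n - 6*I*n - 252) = (n + 5)/(n^2 - 6*n*(1 + I) + 36*I)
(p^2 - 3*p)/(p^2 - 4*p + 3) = p/(p - 1)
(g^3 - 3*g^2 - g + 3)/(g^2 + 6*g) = (g^3 - 3*g^2 - g + 3)/(g*(g + 6))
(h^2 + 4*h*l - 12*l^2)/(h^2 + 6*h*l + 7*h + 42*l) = (h - 2*l)/(h + 7)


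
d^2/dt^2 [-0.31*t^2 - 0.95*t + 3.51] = -0.620000000000000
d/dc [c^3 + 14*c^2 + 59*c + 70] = 3*c^2 + 28*c + 59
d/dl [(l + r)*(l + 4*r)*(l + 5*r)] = 3*l^2 + 20*l*r + 29*r^2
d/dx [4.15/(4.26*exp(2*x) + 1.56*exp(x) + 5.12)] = (-35.358*exp(x) - 6.474)*exp(x)/(4.26*exp(2*x) + 1.56*exp(x) + 5.12)^2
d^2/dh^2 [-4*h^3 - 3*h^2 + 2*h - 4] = -24*h - 6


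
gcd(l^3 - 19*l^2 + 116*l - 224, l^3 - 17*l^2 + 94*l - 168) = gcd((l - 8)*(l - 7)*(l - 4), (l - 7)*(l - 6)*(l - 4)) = l^2 - 11*l + 28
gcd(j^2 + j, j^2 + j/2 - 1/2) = j + 1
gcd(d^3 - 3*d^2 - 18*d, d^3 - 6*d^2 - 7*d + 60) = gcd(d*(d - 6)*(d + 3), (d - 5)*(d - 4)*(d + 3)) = d + 3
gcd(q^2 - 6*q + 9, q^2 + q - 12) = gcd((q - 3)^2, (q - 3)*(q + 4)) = q - 3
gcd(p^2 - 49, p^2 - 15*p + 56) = p - 7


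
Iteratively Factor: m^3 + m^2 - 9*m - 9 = (m + 1)*(m^2 - 9) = (m + 1)*(m + 3)*(m - 3)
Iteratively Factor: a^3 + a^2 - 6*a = (a)*(a^2 + a - 6) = a*(a - 2)*(a + 3)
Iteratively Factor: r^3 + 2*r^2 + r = (r)*(r^2 + 2*r + 1) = r*(r + 1)*(r + 1)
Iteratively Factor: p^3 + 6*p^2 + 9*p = (p + 3)*(p^2 + 3*p) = p*(p + 3)*(p + 3)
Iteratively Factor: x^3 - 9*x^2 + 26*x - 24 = (x - 3)*(x^2 - 6*x + 8) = (x - 3)*(x - 2)*(x - 4)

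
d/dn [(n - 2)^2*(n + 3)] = (n - 2)*(3*n + 4)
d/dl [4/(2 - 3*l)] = 12/(3*l - 2)^2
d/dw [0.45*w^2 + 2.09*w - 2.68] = 0.9*w + 2.09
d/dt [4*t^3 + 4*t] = 12*t^2 + 4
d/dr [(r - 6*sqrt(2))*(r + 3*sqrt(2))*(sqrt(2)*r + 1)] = 3*sqrt(2)*r^2 - 10*r - 39*sqrt(2)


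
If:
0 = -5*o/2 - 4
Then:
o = -8/5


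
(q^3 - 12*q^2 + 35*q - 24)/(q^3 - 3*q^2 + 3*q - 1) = (q^2 - 11*q + 24)/(q^2 - 2*q + 1)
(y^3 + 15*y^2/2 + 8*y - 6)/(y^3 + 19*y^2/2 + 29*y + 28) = (2*y^2 + 11*y - 6)/(2*y^2 + 15*y + 28)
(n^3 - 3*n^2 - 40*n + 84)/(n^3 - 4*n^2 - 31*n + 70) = (n + 6)/(n + 5)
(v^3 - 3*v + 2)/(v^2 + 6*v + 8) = (v^2 - 2*v + 1)/(v + 4)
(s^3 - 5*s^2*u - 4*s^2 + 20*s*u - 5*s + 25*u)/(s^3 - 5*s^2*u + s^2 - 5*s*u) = (s - 5)/s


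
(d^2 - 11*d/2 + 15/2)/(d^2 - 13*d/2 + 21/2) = (2*d - 5)/(2*d - 7)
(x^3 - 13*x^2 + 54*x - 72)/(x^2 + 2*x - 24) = (x^2 - 9*x + 18)/(x + 6)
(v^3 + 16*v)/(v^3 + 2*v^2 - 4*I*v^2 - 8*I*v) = (v + 4*I)/(v + 2)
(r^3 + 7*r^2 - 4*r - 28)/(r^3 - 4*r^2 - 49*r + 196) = (r^2 - 4)/(r^2 - 11*r + 28)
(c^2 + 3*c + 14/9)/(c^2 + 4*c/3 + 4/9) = (3*c + 7)/(3*c + 2)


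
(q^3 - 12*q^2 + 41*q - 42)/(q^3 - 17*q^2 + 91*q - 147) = (q - 2)/(q - 7)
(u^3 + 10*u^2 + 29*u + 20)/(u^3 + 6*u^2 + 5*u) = (u + 4)/u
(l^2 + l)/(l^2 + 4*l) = (l + 1)/(l + 4)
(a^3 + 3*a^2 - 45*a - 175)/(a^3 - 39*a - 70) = (a + 5)/(a + 2)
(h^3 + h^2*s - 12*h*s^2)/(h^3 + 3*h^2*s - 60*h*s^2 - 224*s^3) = h*(-h + 3*s)/(-h^2 + h*s + 56*s^2)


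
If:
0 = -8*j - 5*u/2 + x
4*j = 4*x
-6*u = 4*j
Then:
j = 0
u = 0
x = 0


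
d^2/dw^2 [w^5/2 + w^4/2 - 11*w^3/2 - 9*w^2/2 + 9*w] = 10*w^3 + 6*w^2 - 33*w - 9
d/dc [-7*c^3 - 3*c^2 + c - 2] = -21*c^2 - 6*c + 1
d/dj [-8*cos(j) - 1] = 8*sin(j)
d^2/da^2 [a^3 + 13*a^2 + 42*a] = 6*a + 26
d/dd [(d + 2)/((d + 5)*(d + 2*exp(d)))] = (-(d + 2)*(d + 5)*(2*exp(d) + 1) - (d + 2)*(d + 2*exp(d)) + (d + 5)*(d + 2*exp(d)))/((d + 5)^2*(d + 2*exp(d))^2)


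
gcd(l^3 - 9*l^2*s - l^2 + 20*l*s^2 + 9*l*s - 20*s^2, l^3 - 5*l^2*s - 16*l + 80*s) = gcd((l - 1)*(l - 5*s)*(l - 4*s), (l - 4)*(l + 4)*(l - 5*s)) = -l + 5*s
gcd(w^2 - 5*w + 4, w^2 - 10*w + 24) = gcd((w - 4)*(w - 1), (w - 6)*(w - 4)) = w - 4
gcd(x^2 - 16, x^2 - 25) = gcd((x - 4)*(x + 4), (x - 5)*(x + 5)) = 1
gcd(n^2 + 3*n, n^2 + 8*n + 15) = n + 3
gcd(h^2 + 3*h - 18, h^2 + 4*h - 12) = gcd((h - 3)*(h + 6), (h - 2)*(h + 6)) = h + 6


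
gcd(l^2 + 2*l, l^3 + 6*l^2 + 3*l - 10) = l + 2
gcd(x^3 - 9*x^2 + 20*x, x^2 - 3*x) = x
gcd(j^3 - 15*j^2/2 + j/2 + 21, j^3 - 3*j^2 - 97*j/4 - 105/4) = j^2 - 11*j/2 - 21/2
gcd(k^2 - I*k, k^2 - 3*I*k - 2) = k - I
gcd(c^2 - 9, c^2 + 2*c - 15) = c - 3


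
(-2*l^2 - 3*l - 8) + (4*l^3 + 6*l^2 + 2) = 4*l^3 + 4*l^2 - 3*l - 6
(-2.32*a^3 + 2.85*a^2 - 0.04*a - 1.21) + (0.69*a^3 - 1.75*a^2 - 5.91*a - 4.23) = -1.63*a^3 + 1.1*a^2 - 5.95*a - 5.44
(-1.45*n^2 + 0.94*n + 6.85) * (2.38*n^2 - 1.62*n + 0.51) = -3.451*n^4 + 4.5862*n^3 + 14.0407*n^2 - 10.6176*n + 3.4935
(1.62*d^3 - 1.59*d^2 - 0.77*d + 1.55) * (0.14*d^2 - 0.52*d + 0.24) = 0.2268*d^5 - 1.065*d^4 + 1.1078*d^3 + 0.2358*d^2 - 0.9908*d + 0.372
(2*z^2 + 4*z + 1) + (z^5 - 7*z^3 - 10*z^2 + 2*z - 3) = z^5 - 7*z^3 - 8*z^2 + 6*z - 2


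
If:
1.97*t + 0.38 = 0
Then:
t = -0.19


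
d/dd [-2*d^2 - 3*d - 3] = -4*d - 3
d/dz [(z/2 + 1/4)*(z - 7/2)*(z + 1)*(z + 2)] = 2*z^3 - 35*z/4 - 45/8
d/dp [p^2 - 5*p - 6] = 2*p - 5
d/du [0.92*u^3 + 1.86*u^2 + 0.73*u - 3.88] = 2.76*u^2 + 3.72*u + 0.73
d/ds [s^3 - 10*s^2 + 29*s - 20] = 3*s^2 - 20*s + 29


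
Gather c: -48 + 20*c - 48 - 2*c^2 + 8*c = -2*c^2 + 28*c - 96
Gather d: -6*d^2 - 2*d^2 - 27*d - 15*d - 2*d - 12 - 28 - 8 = -8*d^2 - 44*d - 48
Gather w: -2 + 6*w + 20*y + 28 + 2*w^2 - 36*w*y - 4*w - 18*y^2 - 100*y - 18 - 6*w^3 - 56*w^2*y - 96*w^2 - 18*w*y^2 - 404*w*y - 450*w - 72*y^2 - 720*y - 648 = -6*w^3 + w^2*(-56*y - 94) + w*(-18*y^2 - 440*y - 448) - 90*y^2 - 800*y - 640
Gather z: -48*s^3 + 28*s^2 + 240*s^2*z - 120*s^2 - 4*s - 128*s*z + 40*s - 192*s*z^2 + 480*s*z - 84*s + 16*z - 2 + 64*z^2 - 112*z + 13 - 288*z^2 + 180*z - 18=-48*s^3 - 92*s^2 - 48*s + z^2*(-192*s - 224) + z*(240*s^2 + 352*s + 84) - 7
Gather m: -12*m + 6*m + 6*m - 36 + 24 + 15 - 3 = 0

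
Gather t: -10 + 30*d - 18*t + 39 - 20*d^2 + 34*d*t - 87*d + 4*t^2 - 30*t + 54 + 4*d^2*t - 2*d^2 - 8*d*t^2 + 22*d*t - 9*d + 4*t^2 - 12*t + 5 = -22*d^2 - 66*d + t^2*(8 - 8*d) + t*(4*d^2 + 56*d - 60) + 88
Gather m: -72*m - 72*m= -144*m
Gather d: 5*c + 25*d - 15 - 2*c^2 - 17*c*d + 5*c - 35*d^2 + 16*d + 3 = -2*c^2 + 10*c - 35*d^2 + d*(41 - 17*c) - 12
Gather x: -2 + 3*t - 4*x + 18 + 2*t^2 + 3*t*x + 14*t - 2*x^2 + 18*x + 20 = 2*t^2 + 17*t - 2*x^2 + x*(3*t + 14) + 36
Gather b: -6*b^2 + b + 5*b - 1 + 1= -6*b^2 + 6*b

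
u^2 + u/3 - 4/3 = (u - 1)*(u + 4/3)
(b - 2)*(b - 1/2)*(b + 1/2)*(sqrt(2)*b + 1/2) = sqrt(2)*b^4 - 2*sqrt(2)*b^3 + b^3/2 - b^2 - sqrt(2)*b^2/4 - b/8 + sqrt(2)*b/2 + 1/4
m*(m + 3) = m^2 + 3*m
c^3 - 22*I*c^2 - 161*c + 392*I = (c - 8*I)*(c - 7*I)^2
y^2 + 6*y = y*(y + 6)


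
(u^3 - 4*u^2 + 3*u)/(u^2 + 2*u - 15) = u*(u - 1)/(u + 5)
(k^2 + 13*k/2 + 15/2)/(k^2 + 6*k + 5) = (k + 3/2)/(k + 1)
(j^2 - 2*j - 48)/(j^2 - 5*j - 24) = (j + 6)/(j + 3)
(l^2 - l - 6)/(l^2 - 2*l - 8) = (l - 3)/(l - 4)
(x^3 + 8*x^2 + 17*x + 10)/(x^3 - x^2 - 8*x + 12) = (x^3 + 8*x^2 + 17*x + 10)/(x^3 - x^2 - 8*x + 12)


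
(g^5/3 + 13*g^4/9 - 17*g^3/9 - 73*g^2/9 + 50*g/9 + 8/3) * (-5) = -5*g^5/3 - 65*g^4/9 + 85*g^3/9 + 365*g^2/9 - 250*g/9 - 40/3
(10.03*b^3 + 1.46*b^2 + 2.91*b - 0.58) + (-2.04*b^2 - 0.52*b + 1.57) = 10.03*b^3 - 0.58*b^2 + 2.39*b + 0.99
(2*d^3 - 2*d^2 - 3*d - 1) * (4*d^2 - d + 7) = 8*d^5 - 10*d^4 + 4*d^3 - 15*d^2 - 20*d - 7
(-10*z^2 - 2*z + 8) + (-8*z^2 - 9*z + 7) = -18*z^2 - 11*z + 15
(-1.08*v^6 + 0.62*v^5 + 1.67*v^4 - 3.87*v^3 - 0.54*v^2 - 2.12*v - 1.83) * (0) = 0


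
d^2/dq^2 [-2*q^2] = -4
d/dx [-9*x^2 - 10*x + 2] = -18*x - 10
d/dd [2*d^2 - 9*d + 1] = 4*d - 9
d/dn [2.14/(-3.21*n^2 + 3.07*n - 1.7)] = (13.7388*n - 6.5698)/(3.21*n^2 - 3.07*n + 1.7)^2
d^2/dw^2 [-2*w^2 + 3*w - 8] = -4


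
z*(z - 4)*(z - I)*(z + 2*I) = z^4 - 4*z^3 + I*z^3 + 2*z^2 - 4*I*z^2 - 8*z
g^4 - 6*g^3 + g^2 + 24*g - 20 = (g - 5)*(g - 2)*(g - 1)*(g + 2)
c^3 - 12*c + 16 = (c - 2)^2*(c + 4)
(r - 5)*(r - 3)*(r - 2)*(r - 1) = r^4 - 11*r^3 + 41*r^2 - 61*r + 30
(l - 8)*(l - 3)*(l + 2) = l^3 - 9*l^2 + 2*l + 48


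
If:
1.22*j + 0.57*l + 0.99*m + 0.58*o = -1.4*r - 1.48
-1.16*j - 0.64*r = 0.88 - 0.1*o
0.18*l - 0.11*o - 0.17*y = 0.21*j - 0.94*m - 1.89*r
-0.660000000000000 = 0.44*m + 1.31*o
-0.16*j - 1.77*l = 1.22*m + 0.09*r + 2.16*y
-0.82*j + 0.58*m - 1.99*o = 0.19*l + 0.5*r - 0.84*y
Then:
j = -1.02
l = 0.75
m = -1.28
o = -0.07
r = 0.46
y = 0.16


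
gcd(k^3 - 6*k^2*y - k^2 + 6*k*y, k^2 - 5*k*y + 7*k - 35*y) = 1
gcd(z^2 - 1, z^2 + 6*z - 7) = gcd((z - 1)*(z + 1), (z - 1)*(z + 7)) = z - 1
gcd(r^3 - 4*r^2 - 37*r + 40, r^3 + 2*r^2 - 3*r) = r - 1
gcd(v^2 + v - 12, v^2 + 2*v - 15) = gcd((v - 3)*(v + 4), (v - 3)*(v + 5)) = v - 3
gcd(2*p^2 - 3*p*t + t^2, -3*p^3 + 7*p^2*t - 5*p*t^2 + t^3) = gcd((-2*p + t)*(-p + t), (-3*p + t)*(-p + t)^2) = p - t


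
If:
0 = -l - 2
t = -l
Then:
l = -2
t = 2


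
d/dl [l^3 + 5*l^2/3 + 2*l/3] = 3*l^2 + 10*l/3 + 2/3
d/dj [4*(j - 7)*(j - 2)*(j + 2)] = 12*j^2 - 56*j - 16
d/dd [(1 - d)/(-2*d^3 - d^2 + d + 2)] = (-4*d - 3)/(4*d^4 + 12*d^3 + 17*d^2 + 12*d + 4)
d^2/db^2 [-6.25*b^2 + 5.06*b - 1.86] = -12.5000000000000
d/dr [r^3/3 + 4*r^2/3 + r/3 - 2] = r^2 + 8*r/3 + 1/3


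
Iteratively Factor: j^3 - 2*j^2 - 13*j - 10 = (j - 5)*(j^2 + 3*j + 2) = (j - 5)*(j + 1)*(j + 2)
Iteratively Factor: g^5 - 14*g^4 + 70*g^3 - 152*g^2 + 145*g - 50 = (g - 1)*(g^4 - 13*g^3 + 57*g^2 - 95*g + 50) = (g - 2)*(g - 1)*(g^3 - 11*g^2 + 35*g - 25) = (g - 5)*(g - 2)*(g - 1)*(g^2 - 6*g + 5) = (g - 5)^2*(g - 2)*(g - 1)*(g - 1)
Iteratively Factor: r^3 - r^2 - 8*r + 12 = (r - 2)*(r^2 + r - 6) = (r - 2)*(r + 3)*(r - 2)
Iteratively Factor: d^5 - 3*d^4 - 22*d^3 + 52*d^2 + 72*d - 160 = (d - 2)*(d^4 - d^3 - 24*d^2 + 4*d + 80) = (d - 2)*(d + 4)*(d^3 - 5*d^2 - 4*d + 20) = (d - 2)^2*(d + 4)*(d^2 - 3*d - 10) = (d - 5)*(d - 2)^2*(d + 4)*(d + 2)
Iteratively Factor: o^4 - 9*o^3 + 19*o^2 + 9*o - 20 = (o - 4)*(o^3 - 5*o^2 - o + 5) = (o - 4)*(o - 1)*(o^2 - 4*o - 5) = (o - 4)*(o - 1)*(o + 1)*(o - 5)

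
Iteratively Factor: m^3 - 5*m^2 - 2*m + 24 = (m + 2)*(m^2 - 7*m + 12) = (m - 4)*(m + 2)*(m - 3)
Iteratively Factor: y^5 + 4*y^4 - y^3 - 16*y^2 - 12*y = (y + 2)*(y^4 + 2*y^3 - 5*y^2 - 6*y) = (y + 1)*(y + 2)*(y^3 + y^2 - 6*y) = (y + 1)*(y + 2)*(y + 3)*(y^2 - 2*y) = y*(y + 1)*(y + 2)*(y + 3)*(y - 2)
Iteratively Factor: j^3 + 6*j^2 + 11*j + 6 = (j + 2)*(j^2 + 4*j + 3) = (j + 1)*(j + 2)*(j + 3)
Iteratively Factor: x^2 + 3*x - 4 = (x - 1)*(x + 4)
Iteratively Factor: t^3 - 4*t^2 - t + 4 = (t - 1)*(t^2 - 3*t - 4) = (t - 4)*(t - 1)*(t + 1)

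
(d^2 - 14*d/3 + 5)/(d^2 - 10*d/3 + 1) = (3*d - 5)/(3*d - 1)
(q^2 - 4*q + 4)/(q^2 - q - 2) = (q - 2)/(q + 1)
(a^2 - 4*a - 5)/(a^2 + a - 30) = (a + 1)/(a + 6)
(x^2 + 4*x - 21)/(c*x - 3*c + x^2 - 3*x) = (x + 7)/(c + x)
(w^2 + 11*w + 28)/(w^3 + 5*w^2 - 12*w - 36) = (w^2 + 11*w + 28)/(w^3 + 5*w^2 - 12*w - 36)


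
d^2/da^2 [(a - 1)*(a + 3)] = 2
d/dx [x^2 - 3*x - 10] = 2*x - 3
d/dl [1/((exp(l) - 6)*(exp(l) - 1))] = (7 - 2*exp(l))*exp(l)/(exp(4*l) - 14*exp(3*l) + 61*exp(2*l) - 84*exp(l) + 36)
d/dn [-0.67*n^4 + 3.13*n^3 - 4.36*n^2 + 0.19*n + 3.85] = -2.68*n^3 + 9.39*n^2 - 8.72*n + 0.19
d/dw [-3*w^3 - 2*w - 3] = -9*w^2 - 2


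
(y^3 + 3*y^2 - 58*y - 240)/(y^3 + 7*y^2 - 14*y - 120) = (y - 8)/(y - 4)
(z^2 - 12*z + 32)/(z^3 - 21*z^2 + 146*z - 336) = (z - 4)/(z^2 - 13*z + 42)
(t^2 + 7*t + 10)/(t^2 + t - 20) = (t + 2)/(t - 4)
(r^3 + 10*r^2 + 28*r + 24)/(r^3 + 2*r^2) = 1 + 8/r + 12/r^2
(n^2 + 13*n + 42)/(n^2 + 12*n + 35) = (n + 6)/(n + 5)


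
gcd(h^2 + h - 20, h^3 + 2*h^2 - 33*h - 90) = h + 5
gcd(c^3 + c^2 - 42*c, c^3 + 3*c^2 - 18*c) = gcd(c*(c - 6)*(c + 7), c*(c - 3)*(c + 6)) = c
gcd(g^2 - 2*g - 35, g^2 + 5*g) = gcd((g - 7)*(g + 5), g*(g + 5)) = g + 5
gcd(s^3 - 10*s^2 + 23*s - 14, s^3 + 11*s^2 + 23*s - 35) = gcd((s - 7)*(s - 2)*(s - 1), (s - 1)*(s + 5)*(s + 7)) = s - 1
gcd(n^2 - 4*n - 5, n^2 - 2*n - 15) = n - 5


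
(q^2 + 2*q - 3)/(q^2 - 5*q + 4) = (q + 3)/(q - 4)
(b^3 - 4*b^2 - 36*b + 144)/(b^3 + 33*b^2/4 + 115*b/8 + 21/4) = 8*(b^2 - 10*b + 24)/(8*b^2 + 18*b + 7)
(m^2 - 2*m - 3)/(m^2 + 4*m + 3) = (m - 3)/(m + 3)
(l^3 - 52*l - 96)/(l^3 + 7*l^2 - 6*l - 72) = (l^2 - 6*l - 16)/(l^2 + l - 12)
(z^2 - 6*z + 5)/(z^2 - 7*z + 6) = (z - 5)/(z - 6)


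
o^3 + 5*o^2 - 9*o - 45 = (o - 3)*(o + 3)*(o + 5)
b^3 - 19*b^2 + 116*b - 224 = (b - 8)*(b - 7)*(b - 4)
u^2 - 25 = (u - 5)*(u + 5)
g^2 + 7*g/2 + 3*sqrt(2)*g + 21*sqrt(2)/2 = (g + 7/2)*(g + 3*sqrt(2))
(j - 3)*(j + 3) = j^2 - 9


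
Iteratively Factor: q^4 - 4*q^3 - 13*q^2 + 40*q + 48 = (q - 4)*(q^3 - 13*q - 12) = (q - 4)*(q + 3)*(q^2 - 3*q - 4) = (q - 4)^2*(q + 3)*(q + 1)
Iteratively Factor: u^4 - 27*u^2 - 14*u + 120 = (u + 4)*(u^3 - 4*u^2 - 11*u + 30) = (u + 3)*(u + 4)*(u^2 - 7*u + 10) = (u - 5)*(u + 3)*(u + 4)*(u - 2)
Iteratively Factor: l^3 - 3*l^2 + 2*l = (l)*(l^2 - 3*l + 2) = l*(l - 1)*(l - 2)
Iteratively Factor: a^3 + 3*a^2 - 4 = (a - 1)*(a^2 + 4*a + 4) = (a - 1)*(a + 2)*(a + 2)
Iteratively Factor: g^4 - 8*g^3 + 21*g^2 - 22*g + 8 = (g - 1)*(g^3 - 7*g^2 + 14*g - 8) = (g - 4)*(g - 1)*(g^2 - 3*g + 2) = (g - 4)*(g - 1)^2*(g - 2)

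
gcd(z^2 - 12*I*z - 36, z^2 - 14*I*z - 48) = z - 6*I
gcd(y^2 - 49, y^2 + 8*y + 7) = y + 7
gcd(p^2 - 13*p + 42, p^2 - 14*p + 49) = p - 7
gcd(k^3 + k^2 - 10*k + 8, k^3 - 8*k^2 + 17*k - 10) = k^2 - 3*k + 2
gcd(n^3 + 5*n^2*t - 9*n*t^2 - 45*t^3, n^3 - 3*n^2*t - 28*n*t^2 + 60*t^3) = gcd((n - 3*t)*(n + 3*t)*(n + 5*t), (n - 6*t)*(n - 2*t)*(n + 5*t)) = n + 5*t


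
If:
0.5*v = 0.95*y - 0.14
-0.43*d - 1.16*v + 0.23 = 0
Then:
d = 1.29023255813953 - 5.12558139534884*y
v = 1.9*y - 0.28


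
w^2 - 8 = (w - 2*sqrt(2))*(w + 2*sqrt(2))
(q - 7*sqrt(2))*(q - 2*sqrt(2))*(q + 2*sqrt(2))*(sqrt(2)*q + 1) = sqrt(2)*q^4 - 13*q^3 - 15*sqrt(2)*q^2 + 104*q + 56*sqrt(2)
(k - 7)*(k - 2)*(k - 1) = k^3 - 10*k^2 + 23*k - 14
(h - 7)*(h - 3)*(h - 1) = h^3 - 11*h^2 + 31*h - 21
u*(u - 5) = u^2 - 5*u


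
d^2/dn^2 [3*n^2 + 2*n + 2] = 6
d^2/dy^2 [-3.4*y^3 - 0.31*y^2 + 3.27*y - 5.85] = -20.4*y - 0.62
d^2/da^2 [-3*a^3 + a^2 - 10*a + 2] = 2 - 18*a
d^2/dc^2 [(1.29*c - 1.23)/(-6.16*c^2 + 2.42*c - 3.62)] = (-(1.29*c - 1.23)*(12.32*c - 2.42)*(24.64*c - 4.84) + (47.6784*c - 21.3972)*(6.16*c^2 - 2.42*c + 3.62))/(6.16*c^2 - 2.42*c + 3.62)^3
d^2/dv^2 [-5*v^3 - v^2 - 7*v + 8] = -30*v - 2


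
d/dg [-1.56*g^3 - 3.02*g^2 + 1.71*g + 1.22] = -4.68*g^2 - 6.04*g + 1.71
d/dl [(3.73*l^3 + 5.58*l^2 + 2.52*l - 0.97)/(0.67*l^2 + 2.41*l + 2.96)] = (2.4991*l^4 + 17.9786*l^3 + 44.8818*l^2 + 34.3334*l + 9.7969)/(0.4489*l^4 + 3.2294*l^3 + 9.7745*l^2 + 14.2672*l + 8.7616)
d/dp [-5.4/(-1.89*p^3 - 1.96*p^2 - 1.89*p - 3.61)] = (-30.618*p^2 - 21.168*p - 10.206)/(1.89*p^3 + 1.96*p^2 + 1.89*p + 3.61)^2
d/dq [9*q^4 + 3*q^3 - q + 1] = 36*q^3 + 9*q^2 - 1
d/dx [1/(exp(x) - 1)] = -1/(4*sinh(x/2)^2)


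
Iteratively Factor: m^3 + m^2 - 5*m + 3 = (m + 3)*(m^2 - 2*m + 1) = (m - 1)*(m + 3)*(m - 1)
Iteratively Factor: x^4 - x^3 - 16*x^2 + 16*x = (x - 1)*(x^3 - 16*x) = x*(x - 1)*(x^2 - 16) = x*(x - 4)*(x - 1)*(x + 4)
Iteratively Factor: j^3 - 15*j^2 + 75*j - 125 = (j - 5)*(j^2 - 10*j + 25) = (j - 5)^2*(j - 5)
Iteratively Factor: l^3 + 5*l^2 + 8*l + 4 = (l + 1)*(l^2 + 4*l + 4) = (l + 1)*(l + 2)*(l + 2)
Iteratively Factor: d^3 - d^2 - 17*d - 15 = (d - 5)*(d^2 + 4*d + 3) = (d - 5)*(d + 1)*(d + 3)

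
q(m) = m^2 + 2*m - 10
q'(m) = 2*m + 2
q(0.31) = -9.28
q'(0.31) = 2.62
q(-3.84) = -2.93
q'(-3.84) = -5.68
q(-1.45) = -10.80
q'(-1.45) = -0.90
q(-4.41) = 0.63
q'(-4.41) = -6.82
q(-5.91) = 13.11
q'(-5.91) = -9.82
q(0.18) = -9.61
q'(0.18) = 2.36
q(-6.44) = 18.59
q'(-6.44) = -10.88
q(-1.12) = -10.99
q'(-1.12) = -0.24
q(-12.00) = 110.00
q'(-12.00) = -22.00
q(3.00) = 5.00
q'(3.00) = 8.00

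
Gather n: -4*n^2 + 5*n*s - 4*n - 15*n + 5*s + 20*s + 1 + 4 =-4*n^2 + n*(5*s - 19) + 25*s + 5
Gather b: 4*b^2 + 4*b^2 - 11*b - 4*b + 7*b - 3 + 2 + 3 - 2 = 8*b^2 - 8*b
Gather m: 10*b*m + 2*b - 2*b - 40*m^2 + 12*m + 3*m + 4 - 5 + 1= -40*m^2 + m*(10*b + 15)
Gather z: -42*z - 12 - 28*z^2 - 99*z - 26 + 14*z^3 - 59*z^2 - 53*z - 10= 14*z^3 - 87*z^2 - 194*z - 48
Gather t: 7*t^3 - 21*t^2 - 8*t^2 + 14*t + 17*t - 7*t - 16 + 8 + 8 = 7*t^3 - 29*t^2 + 24*t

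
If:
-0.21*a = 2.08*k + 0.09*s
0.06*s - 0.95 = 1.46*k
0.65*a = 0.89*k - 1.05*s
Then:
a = 14.92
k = -1.07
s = -10.14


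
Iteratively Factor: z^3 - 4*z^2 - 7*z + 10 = (z - 1)*(z^2 - 3*z - 10) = (z - 5)*(z - 1)*(z + 2)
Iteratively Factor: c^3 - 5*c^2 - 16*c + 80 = (c - 5)*(c^2 - 16) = (c - 5)*(c + 4)*(c - 4)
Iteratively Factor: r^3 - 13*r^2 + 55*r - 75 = (r - 5)*(r^2 - 8*r + 15) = (r - 5)*(r - 3)*(r - 5)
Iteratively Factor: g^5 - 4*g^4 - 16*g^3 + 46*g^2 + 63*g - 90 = (g - 1)*(g^4 - 3*g^3 - 19*g^2 + 27*g + 90) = (g - 1)*(g + 3)*(g^3 - 6*g^2 - g + 30) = (g - 3)*(g - 1)*(g + 3)*(g^2 - 3*g - 10) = (g - 3)*(g - 1)*(g + 2)*(g + 3)*(g - 5)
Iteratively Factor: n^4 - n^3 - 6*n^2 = (n - 3)*(n^3 + 2*n^2) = (n - 3)*(n + 2)*(n^2) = n*(n - 3)*(n + 2)*(n)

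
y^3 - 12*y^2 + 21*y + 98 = (y - 7)^2*(y + 2)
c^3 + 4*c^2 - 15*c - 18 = (c - 3)*(c + 1)*(c + 6)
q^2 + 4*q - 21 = (q - 3)*(q + 7)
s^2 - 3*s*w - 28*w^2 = (s - 7*w)*(s + 4*w)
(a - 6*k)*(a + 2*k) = a^2 - 4*a*k - 12*k^2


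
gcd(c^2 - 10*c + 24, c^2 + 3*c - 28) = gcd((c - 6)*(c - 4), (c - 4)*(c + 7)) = c - 4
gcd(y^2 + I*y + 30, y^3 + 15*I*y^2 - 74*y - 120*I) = y + 6*I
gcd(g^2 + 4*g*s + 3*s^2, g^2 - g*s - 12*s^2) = g + 3*s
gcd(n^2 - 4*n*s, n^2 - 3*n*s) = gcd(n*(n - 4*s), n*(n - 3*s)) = n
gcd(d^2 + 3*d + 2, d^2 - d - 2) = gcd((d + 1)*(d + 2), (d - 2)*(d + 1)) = d + 1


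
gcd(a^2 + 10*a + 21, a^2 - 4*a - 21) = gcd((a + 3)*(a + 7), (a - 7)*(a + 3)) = a + 3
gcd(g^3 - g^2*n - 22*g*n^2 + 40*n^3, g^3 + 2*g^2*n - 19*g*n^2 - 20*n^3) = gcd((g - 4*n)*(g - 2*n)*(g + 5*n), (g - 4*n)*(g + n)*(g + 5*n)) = g^2 + g*n - 20*n^2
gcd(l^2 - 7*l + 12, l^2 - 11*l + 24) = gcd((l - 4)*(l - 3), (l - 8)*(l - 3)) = l - 3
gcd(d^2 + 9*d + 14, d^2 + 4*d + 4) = d + 2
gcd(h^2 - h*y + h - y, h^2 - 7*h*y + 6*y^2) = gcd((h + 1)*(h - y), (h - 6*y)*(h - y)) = -h + y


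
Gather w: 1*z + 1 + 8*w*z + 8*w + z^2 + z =w*(8*z + 8) + z^2 + 2*z + 1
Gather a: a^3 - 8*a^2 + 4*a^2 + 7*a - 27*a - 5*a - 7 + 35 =a^3 - 4*a^2 - 25*a + 28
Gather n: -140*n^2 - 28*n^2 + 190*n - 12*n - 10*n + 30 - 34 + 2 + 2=-168*n^2 + 168*n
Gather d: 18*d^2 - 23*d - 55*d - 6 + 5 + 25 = 18*d^2 - 78*d + 24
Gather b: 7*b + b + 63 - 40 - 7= 8*b + 16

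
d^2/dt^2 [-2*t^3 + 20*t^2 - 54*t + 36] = 40 - 12*t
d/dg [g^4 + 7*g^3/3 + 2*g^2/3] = g*(12*g^2 + 21*g + 4)/3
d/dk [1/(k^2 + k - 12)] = (-2*k - 1)/(k^2 + k - 12)^2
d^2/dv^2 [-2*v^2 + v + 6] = -4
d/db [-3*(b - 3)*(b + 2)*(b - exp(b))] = 3*b^2*exp(b) - 9*b^2 + 3*b*exp(b) + 6*b - 21*exp(b) + 18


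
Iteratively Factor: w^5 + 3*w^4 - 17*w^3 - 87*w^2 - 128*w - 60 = (w + 3)*(w^4 - 17*w^2 - 36*w - 20) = (w + 2)*(w + 3)*(w^3 - 2*w^2 - 13*w - 10) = (w - 5)*(w + 2)*(w + 3)*(w^2 + 3*w + 2) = (w - 5)*(w + 2)^2*(w + 3)*(w + 1)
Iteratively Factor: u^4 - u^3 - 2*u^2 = (u + 1)*(u^3 - 2*u^2) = u*(u + 1)*(u^2 - 2*u) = u^2*(u + 1)*(u - 2)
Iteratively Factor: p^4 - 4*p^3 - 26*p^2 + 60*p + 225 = (p - 5)*(p^3 + p^2 - 21*p - 45) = (p - 5)*(p + 3)*(p^2 - 2*p - 15) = (p - 5)*(p + 3)^2*(p - 5)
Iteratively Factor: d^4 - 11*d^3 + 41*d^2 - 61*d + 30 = (d - 3)*(d^3 - 8*d^2 + 17*d - 10) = (d - 5)*(d - 3)*(d^2 - 3*d + 2) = (d - 5)*(d - 3)*(d - 1)*(d - 2)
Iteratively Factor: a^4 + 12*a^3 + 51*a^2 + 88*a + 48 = (a + 3)*(a^3 + 9*a^2 + 24*a + 16) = (a + 3)*(a + 4)*(a^2 + 5*a + 4) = (a + 3)*(a + 4)^2*(a + 1)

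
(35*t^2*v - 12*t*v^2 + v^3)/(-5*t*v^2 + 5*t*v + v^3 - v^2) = (-7*t + v)/(v - 1)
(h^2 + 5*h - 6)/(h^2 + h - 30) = (h - 1)/(h - 5)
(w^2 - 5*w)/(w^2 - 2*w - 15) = w/(w + 3)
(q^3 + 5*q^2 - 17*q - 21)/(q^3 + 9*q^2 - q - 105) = (q + 1)/(q + 5)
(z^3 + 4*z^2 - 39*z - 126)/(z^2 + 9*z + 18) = (z^2 + z - 42)/(z + 6)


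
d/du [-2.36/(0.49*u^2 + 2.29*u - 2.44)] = (2.3128*u + 5.4044)/(0.49*u^2 + 2.29*u - 2.44)^2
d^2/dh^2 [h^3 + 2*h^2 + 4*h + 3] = 6*h + 4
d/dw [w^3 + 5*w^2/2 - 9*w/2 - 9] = 3*w^2 + 5*w - 9/2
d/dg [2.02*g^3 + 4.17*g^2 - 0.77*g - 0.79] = 6.06*g^2 + 8.34*g - 0.77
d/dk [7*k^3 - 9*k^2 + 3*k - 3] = 21*k^2 - 18*k + 3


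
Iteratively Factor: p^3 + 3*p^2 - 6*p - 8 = (p - 2)*(p^2 + 5*p + 4) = (p - 2)*(p + 4)*(p + 1)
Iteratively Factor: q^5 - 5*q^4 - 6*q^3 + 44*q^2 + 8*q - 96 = (q - 4)*(q^4 - q^3 - 10*q^2 + 4*q + 24) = (q - 4)*(q - 3)*(q^3 + 2*q^2 - 4*q - 8) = (q - 4)*(q - 3)*(q + 2)*(q^2 - 4) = (q - 4)*(q - 3)*(q - 2)*(q + 2)*(q + 2)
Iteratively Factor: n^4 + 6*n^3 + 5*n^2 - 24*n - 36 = (n - 2)*(n^3 + 8*n^2 + 21*n + 18) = (n - 2)*(n + 2)*(n^2 + 6*n + 9) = (n - 2)*(n + 2)*(n + 3)*(n + 3)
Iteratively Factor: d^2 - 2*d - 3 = (d - 3)*(d + 1)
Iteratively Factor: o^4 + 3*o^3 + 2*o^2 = (o)*(o^3 + 3*o^2 + 2*o) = o*(o + 1)*(o^2 + 2*o) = o^2*(o + 1)*(o + 2)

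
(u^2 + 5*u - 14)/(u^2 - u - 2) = (u + 7)/(u + 1)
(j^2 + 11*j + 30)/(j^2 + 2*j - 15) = (j + 6)/(j - 3)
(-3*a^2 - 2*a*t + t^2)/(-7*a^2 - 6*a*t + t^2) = (-3*a + t)/(-7*a + t)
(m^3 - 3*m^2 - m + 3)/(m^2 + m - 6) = (m^3 - 3*m^2 - m + 3)/(m^2 + m - 6)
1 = 1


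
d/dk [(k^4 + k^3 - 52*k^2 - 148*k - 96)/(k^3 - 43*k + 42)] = (k^6 - 77*k^4 + 378*k^3 + 2650*k^2 - 4368*k - 10344)/(k^6 - 86*k^4 + 84*k^3 + 1849*k^2 - 3612*k + 1764)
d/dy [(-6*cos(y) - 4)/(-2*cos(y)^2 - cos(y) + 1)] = 2*(-6*sin(y)^2 + 8*cos(y) + 11)*sin(y)/(cos(y) + cos(2*y))^2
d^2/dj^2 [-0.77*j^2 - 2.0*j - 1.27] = -1.54000000000000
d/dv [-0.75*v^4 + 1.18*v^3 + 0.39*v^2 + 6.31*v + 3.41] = -3.0*v^3 + 3.54*v^2 + 0.78*v + 6.31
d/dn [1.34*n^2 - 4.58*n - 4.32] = 2.68*n - 4.58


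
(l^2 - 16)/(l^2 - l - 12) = (l + 4)/(l + 3)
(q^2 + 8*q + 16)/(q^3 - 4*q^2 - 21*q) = (q^2 + 8*q + 16)/(q*(q^2 - 4*q - 21))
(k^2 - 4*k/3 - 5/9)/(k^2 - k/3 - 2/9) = (3*k - 5)/(3*k - 2)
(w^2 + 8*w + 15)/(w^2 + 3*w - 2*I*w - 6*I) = (w + 5)/(w - 2*I)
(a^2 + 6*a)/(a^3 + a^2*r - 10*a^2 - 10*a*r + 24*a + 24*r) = a*(a + 6)/(a^3 + a^2*r - 10*a^2 - 10*a*r + 24*a + 24*r)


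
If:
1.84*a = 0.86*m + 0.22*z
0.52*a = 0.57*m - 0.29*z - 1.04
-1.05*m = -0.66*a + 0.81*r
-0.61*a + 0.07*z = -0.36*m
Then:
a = -0.42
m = -0.12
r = -0.19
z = -3.06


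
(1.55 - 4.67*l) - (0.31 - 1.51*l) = 1.24 - 3.16*l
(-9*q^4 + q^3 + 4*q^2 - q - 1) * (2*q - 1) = -18*q^5 + 11*q^4 + 7*q^3 - 6*q^2 - q + 1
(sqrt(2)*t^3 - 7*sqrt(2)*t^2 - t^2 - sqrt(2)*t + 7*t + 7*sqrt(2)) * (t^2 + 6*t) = sqrt(2)*t^5 - sqrt(2)*t^4 - t^4 - 43*sqrt(2)*t^3 + t^3 + sqrt(2)*t^2 + 42*t^2 + 42*sqrt(2)*t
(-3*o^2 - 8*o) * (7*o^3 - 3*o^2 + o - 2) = -21*o^5 - 47*o^4 + 21*o^3 - 2*o^2 + 16*o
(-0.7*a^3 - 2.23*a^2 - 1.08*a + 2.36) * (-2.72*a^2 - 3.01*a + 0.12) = 1.904*a^5 + 8.1726*a^4 + 9.5659*a^3 - 3.436*a^2 - 7.2332*a + 0.2832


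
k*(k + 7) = k^2 + 7*k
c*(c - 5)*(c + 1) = c^3 - 4*c^2 - 5*c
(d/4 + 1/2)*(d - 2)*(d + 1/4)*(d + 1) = d^4/4 + 5*d^3/16 - 15*d^2/16 - 5*d/4 - 1/4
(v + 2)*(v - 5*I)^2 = v^3 + 2*v^2 - 10*I*v^2 - 25*v - 20*I*v - 50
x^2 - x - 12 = (x - 4)*(x + 3)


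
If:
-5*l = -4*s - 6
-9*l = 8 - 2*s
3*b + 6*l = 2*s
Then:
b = 38/39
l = -22/13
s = -47/13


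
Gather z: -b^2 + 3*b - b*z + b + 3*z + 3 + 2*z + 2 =-b^2 + 4*b + z*(5 - b) + 5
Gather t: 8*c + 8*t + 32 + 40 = 8*c + 8*t + 72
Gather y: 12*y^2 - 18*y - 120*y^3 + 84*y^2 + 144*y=-120*y^3 + 96*y^2 + 126*y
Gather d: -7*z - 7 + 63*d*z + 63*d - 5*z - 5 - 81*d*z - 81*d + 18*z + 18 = d*(-18*z - 18) + 6*z + 6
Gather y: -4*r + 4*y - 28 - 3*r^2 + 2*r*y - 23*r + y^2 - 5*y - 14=-3*r^2 - 27*r + y^2 + y*(2*r - 1) - 42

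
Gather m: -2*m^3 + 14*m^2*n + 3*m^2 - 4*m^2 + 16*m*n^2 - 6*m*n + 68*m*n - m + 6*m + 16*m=-2*m^3 + m^2*(14*n - 1) + m*(16*n^2 + 62*n + 21)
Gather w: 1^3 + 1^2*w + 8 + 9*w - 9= 10*w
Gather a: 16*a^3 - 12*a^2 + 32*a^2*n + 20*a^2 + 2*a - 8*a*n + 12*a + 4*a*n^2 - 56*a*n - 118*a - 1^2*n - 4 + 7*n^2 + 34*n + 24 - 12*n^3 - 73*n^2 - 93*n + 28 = 16*a^3 + a^2*(32*n + 8) + a*(4*n^2 - 64*n - 104) - 12*n^3 - 66*n^2 - 60*n + 48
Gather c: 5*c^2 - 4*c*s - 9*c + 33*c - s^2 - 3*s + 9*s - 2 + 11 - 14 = 5*c^2 + c*(24 - 4*s) - s^2 + 6*s - 5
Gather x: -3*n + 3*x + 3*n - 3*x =0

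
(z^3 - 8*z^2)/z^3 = (z - 8)/z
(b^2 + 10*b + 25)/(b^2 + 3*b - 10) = (b + 5)/(b - 2)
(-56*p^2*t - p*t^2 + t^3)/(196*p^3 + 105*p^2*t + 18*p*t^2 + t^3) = t*(-8*p + t)/(28*p^2 + 11*p*t + t^2)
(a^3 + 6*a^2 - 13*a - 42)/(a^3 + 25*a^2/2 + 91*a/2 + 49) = 2*(a - 3)/(2*a + 7)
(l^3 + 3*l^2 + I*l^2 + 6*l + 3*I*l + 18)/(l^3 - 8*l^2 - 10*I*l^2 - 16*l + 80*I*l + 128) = (l^2 + 3*l*(1 + I) + 9*I)/(l^2 - 8*l*(1 + I) + 64*I)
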